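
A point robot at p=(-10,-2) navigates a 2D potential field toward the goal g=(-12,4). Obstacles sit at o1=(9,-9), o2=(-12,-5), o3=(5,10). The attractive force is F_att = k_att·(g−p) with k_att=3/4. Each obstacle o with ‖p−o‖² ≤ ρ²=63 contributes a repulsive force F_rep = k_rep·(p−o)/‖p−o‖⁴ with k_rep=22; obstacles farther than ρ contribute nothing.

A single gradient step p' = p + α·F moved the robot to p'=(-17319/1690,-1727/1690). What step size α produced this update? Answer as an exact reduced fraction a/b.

F_att = 3/4·(g−p) = 3/4·(-2,6) = (-1.5000,4.5000)
o1: d²=410 > ρ²=63 → inactive
o2: d²=13 ≤ ρ²=63; F_rep = 22·(2,3)/13² = (0.2604,0.3905)
o3: d²=369 > ρ²=63 → inactive
F = F_att + ΣF_rep = (-1.2396,4.8905)
Δp = p'−p = (-0.2479,0.9781); α = Δx/Fx = (-419/1690) / (-419/338) = 1/5
check: Δy/Fy = (1653/1690) / (1653/338) = 1/5 ✓

α = 1/5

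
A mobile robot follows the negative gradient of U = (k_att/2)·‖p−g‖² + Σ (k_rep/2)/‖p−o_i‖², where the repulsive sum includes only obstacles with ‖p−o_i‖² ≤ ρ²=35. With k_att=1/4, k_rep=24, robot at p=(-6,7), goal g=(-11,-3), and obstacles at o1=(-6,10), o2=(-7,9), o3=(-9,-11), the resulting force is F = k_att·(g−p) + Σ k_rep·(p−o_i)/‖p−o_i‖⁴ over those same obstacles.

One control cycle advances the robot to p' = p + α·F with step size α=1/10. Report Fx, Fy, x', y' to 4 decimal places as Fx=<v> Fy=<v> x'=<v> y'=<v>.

Fx=-0.2900 Fy=-5.3089 x'=-6.0290 y'=6.4691

F_att = 1/4·(g−p) = 1/4·(-5,-10) = (-1.2500,-2.5000)
o1: d²=9 ≤ ρ²=35; F_rep = 24·(0,-3)/9² = (0.0000,-0.8889)
o2: d²=5 ≤ ρ²=35; F_rep = 24·(1,-2)/5² = (0.9600,-1.9200)
o3: d²=333 > ρ²=35 → inactive
F = F_att + ΣF_rep = (-0.2900,-5.3089)
p' = p + 1/10·F = (-6.0290,6.4691)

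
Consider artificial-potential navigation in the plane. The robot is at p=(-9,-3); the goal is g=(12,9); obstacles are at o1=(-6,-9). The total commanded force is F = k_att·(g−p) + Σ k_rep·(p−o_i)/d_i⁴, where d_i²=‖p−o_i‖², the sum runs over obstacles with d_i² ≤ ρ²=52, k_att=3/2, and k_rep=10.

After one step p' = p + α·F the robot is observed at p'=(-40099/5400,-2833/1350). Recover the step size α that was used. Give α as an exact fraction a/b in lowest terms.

F_att = 3/2·(g−p) = 3/2·(21,12) = (31.5000,18.0000)
o1: d²=45 ≤ ρ²=52; F_rep = 10·(-3,6)/45² = (-0.0148,0.0296)
F = F_att + ΣF_rep = (31.4852,18.0296)
Δp = p'−p = (1.5743,0.9015); α = Δx/Fx = (8501/5400) / (8501/270) = 1/20
check: Δy/Fy = (1217/1350) / (2434/135) = 1/20 ✓

α = 1/20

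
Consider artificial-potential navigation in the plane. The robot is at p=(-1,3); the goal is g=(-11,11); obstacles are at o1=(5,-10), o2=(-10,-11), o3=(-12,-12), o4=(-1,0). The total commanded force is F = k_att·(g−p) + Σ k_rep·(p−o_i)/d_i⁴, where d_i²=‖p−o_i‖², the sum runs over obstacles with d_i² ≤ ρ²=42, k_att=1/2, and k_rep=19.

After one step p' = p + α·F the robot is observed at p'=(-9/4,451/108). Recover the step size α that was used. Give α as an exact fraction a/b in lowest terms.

α = 1/4

F_att = 1/2·(g−p) = 1/2·(-10,8) = (-5.0000,4.0000)
o1: d²=205 > ρ²=42 → inactive
o2: d²=277 > ρ²=42 → inactive
o3: d²=346 > ρ²=42 → inactive
o4: d²=9 ≤ ρ²=42; F_rep = 19·(0,3)/9² = (0.0000,0.7037)
F = F_att + ΣF_rep = (-5.0000,4.7037)
Δp = p'−p = (-1.2500,1.1759); α = Δx/Fx = (-5/4) / (-5) = 1/4
check: Δy/Fy = (127/108) / (127/27) = 1/4 ✓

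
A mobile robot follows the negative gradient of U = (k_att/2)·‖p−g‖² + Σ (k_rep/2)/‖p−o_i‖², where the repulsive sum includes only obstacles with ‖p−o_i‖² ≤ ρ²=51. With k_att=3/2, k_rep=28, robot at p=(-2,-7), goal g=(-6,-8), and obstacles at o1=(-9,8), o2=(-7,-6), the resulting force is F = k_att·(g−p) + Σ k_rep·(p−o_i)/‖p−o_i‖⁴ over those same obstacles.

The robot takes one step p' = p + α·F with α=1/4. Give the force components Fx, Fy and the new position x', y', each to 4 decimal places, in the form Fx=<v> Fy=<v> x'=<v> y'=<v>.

Fx=-5.7929 Fy=-1.5414 x'=-3.4482 y'=-7.3854

F_att = 3/2·(g−p) = 3/2·(-4,-1) = (-6.0000,-1.5000)
o1: d²=274 > ρ²=51 → inactive
o2: d²=26 ≤ ρ²=51; F_rep = 28·(5,-1)/26² = (0.2071,-0.0414)
F = F_att + ΣF_rep = (-5.7929,-1.5414)
p' = p + 1/4·F = (-3.4482,-7.3854)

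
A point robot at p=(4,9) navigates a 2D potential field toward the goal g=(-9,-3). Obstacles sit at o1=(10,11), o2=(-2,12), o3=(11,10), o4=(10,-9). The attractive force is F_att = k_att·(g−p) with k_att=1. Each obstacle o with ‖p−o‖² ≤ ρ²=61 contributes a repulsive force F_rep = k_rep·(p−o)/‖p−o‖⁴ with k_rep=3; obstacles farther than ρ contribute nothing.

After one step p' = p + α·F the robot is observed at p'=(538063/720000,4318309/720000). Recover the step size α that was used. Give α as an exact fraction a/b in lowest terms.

F_att = 1·(g−p) = 1·(-13,-12) = (-13.0000,-12.0000)
o1: d²=40 ≤ ρ²=61; F_rep = 3·(-6,-2)/40² = (-0.0112,-0.0037)
o2: d²=45 ≤ ρ²=61; F_rep = 3·(6,-3)/45² = (0.0089,-0.0044)
o3: d²=50 ≤ ρ²=61; F_rep = 3·(-7,-1)/50² = (-0.0084,-0.0012)
o4: d²=360 > ρ²=61 → inactive
F = F_att + ΣF_rep = (-13.0108,-12.0094)
Δp = p'−p = (-3.2527,-3.0023); α = Δx/Fx = (-2341937/720000) / (-2341937/180000) = 1/4
check: Δy/Fy = (-2161691/720000) / (-2161691/180000) = 1/4 ✓

α = 1/4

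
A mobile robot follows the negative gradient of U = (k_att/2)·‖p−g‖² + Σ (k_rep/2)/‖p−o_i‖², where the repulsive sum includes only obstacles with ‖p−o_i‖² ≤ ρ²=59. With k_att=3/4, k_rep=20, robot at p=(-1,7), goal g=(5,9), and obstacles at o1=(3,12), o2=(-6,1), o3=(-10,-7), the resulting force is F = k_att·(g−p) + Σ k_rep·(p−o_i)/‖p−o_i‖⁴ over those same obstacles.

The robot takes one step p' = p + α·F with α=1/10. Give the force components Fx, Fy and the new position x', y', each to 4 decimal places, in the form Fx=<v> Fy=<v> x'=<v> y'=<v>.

F_att = 3/4·(g−p) = 3/4·(6,2) = (4.5000,1.5000)
o1: d²=41 ≤ ρ²=59; F_rep = 20·(-4,-5)/41² = (-0.0476,-0.0595)
o2: d²=61 > ρ²=59 → inactive
o3: d²=277 > ρ²=59 → inactive
F = F_att + ΣF_rep = (4.4524,1.4405)
p' = p + 1/10·F = (-0.5548,7.1441)

Fx=4.4524 Fy=1.4405 x'=-0.5548 y'=7.1441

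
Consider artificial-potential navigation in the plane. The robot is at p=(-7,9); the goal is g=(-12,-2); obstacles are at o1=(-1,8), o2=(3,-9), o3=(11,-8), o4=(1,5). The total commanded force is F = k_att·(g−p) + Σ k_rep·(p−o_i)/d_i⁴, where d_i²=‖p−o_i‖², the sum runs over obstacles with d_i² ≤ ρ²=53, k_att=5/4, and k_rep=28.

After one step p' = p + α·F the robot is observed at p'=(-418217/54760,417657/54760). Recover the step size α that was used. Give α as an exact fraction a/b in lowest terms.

α = 1/10

F_att = 5/4·(g−p) = 5/4·(-5,-11) = (-6.2500,-13.7500)
o1: d²=37 ≤ ρ²=53; F_rep = 28·(-6,1)/37² = (-0.1227,0.0205)
o2: d²=424 > ρ²=53 → inactive
o3: d²=613 > ρ²=53 → inactive
o4: d²=80 > ρ²=53 → inactive
F = F_att + ΣF_rep = (-6.3727,-13.7295)
Δp = p'−p = (-0.6373,-1.3730); α = Δx/Fx = (-34897/54760) / (-34897/5476) = 1/10
check: Δy/Fy = (-75183/54760) / (-75183/5476) = 1/10 ✓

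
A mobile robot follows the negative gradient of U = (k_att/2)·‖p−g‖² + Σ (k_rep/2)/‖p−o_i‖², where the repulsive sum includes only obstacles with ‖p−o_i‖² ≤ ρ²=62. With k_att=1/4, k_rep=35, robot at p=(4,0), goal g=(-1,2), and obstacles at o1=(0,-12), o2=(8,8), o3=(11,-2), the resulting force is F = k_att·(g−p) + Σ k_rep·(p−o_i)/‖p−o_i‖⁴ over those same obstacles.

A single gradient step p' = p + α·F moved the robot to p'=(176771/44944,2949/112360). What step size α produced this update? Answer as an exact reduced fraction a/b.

α = 1/20

F_att = 1/4·(g−p) = 1/4·(-5,2) = (-1.2500,0.5000)
o1: d²=160 > ρ²=62 → inactive
o2: d²=80 > ρ²=62 → inactive
o3: d²=53 ≤ ρ²=62; F_rep = 35·(-7,2)/53² = (-0.0872,0.0249)
F = F_att + ΣF_rep = (-1.3372,0.5249)
Δp = p'−p = (-0.0669,0.0262); α = Δx/Fx = (-3005/44944) / (-15025/11236) = 1/20
check: Δy/Fy = (2949/112360) / (2949/5618) = 1/20 ✓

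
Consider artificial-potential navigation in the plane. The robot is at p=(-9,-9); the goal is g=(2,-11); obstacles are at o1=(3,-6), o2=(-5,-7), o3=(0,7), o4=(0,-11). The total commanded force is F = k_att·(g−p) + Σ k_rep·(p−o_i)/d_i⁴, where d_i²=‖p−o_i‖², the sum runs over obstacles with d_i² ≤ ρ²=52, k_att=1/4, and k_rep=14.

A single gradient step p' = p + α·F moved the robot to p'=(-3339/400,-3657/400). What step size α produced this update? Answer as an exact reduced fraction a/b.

α = 1/4

F_att = 1/4·(g−p) = 1/4·(11,-2) = (2.7500,-0.5000)
o1: d²=153 > ρ²=52 → inactive
o2: d²=20 ≤ ρ²=52; F_rep = 14·(-4,-2)/20² = (-0.1400,-0.0700)
o3: d²=337 > ρ²=52 → inactive
o4: d²=85 > ρ²=52 → inactive
F = F_att + ΣF_rep = (2.6100,-0.5700)
Δp = p'−p = (0.6525,-0.1425); α = Δx/Fx = (261/400) / (261/100) = 1/4
check: Δy/Fy = (-57/400) / (-57/100) = 1/4 ✓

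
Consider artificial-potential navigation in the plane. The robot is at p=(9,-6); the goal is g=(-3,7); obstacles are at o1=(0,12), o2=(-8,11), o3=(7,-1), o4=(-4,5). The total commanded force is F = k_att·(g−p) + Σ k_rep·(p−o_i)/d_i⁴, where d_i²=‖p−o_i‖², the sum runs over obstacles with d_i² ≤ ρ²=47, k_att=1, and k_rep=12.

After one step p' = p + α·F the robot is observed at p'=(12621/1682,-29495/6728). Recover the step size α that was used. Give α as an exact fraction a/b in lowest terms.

α = 1/8

F_att = 1·(g−p) = 1·(-12,13) = (-12.0000,13.0000)
o1: d²=405 > ρ²=47 → inactive
o2: d²=578 > ρ²=47 → inactive
o3: d²=29 ≤ ρ²=47; F_rep = 12·(2,-5)/29² = (0.0285,-0.0713)
o4: d²=290 > ρ²=47 → inactive
F = F_att + ΣF_rep = (-11.9715,12.9287)
Δp = p'−p = (-1.4964,1.6161); α = Δx/Fx = (-2517/1682) / (-10068/841) = 1/8
check: Δy/Fy = (10873/6728) / (10873/841) = 1/8 ✓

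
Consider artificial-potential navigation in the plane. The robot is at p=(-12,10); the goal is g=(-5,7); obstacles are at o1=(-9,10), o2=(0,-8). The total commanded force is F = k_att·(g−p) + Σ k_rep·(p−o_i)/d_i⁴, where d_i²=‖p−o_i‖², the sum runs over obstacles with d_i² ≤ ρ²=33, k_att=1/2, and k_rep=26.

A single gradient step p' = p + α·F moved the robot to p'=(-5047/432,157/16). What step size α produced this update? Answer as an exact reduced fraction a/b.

α = 1/8

F_att = 1/2·(g−p) = 1/2·(7,-3) = (3.5000,-1.5000)
o1: d²=9 ≤ ρ²=33; F_rep = 26·(-3,0)/9² = (-0.9630,0.0000)
o2: d²=468 > ρ²=33 → inactive
F = F_att + ΣF_rep = (2.5370,-1.5000)
Δp = p'−p = (0.3171,-0.1875); α = Δx/Fx = (137/432) / (137/54) = 1/8
check: Δy/Fy = (-3/16) / (-3/2) = 1/8 ✓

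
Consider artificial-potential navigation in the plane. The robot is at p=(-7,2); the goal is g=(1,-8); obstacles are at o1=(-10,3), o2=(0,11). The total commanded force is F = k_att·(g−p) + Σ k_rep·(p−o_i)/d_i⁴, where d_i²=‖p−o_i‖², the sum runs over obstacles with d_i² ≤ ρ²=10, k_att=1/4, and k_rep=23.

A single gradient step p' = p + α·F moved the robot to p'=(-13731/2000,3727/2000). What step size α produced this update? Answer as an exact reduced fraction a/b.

α = 1/20

F_att = 1/4·(g−p) = 1/4·(8,-10) = (2.0000,-2.5000)
o1: d²=10 ≤ ρ²=10; F_rep = 23·(3,-1)/10² = (0.6900,-0.2300)
o2: d²=130 > ρ²=10 → inactive
F = F_att + ΣF_rep = (2.6900,-2.7300)
Δp = p'−p = (0.1345,-0.1365); α = Δx/Fx = (269/2000) / (269/100) = 1/20
check: Δy/Fy = (-273/2000) / (-273/100) = 1/20 ✓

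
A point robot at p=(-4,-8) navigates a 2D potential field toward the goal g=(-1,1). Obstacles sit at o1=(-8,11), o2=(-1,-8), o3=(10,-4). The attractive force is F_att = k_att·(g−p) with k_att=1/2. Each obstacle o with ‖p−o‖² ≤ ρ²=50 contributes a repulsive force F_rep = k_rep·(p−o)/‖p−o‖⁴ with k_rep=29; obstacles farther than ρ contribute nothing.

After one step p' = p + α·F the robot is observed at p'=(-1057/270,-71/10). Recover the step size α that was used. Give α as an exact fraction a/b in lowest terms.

α = 1/5

F_att = 1/2·(g−p) = 1/2·(3,9) = (1.5000,4.5000)
o1: d²=377 > ρ²=50 → inactive
o2: d²=9 ≤ ρ²=50; F_rep = 29·(-3,0)/9² = (-1.0741,0.0000)
o3: d²=212 > ρ²=50 → inactive
F = F_att + ΣF_rep = (0.4259,4.5000)
Δp = p'−p = (0.0852,0.9000); α = Δx/Fx = (23/270) / (23/54) = 1/5
check: Δy/Fy = (9/10) / (9/2) = 1/5 ✓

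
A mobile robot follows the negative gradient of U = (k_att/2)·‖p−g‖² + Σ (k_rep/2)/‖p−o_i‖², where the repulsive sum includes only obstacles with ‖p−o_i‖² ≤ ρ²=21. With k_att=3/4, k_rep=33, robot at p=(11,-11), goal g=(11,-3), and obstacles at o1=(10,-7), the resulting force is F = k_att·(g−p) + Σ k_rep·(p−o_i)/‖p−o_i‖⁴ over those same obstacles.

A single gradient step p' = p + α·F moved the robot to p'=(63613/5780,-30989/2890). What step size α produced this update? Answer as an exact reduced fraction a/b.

F_att = 3/4·(g−p) = 3/4·(0,8) = (0.0000,6.0000)
o1: d²=17 ≤ ρ²=21; F_rep = 33·(1,-4)/17² = (0.1142,-0.4567)
F = F_att + ΣF_rep = (0.1142,5.5433)
Δp = p'−p = (0.0057,0.2772); α = Δx/Fx = (33/5780) / (33/289) = 1/20
check: Δy/Fy = (801/2890) / (1602/289) = 1/20 ✓

α = 1/20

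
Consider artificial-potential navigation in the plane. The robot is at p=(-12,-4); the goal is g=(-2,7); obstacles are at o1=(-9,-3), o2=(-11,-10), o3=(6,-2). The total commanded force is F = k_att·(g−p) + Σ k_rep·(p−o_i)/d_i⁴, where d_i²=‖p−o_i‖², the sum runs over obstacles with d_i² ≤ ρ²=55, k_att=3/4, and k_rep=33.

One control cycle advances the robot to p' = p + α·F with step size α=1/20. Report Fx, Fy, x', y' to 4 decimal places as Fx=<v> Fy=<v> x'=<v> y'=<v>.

Fx=6.4859 Fy=8.0646 x'=-11.6757 y'=-3.5968

F_att = 3/4·(g−p) = 3/4·(10,11) = (7.5000,8.2500)
o1: d²=10 ≤ ρ²=55; F_rep = 33·(-3,-1)/10² = (-0.9900,-0.3300)
o2: d²=37 ≤ ρ²=55; F_rep = 33·(-1,6)/37² = (-0.0241,0.1446)
o3: d²=328 > ρ²=55 → inactive
F = F_att + ΣF_rep = (6.4859,8.0646)
p' = p + 1/20·F = (-11.6757,-3.5968)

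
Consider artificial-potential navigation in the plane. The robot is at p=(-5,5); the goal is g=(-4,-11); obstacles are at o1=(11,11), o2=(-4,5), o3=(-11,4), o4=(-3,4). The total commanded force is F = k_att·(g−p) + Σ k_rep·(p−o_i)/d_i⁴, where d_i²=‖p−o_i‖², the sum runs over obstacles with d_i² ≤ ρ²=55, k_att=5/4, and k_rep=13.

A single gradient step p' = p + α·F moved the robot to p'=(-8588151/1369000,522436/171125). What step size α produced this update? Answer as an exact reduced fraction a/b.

α = 1/10

F_att = 5/4·(g−p) = 5/4·(1,-16) = (1.2500,-20.0000)
o1: d²=292 > ρ²=55 → inactive
o2: d²=1 ≤ ρ²=55; F_rep = 13·(-1,0)/1² = (-13.0000,0.0000)
o3: d²=37 ≤ ρ²=55; F_rep = 13·(6,1)/37² = (0.0570,0.0095)
o4: d²=5 ≤ ρ²=55; F_rep = 13·(-2,1)/5² = (-1.0400,0.5200)
F = F_att + ΣF_rep = (-12.7330,-19.4705)
Δp = p'−p = (-1.2733,-1.9471); α = Δx/Fx = (-1743151/1369000) / (-1743151/136900) = 1/10
check: Δy/Fy = (-333189/171125) / (-666378/34225) = 1/10 ✓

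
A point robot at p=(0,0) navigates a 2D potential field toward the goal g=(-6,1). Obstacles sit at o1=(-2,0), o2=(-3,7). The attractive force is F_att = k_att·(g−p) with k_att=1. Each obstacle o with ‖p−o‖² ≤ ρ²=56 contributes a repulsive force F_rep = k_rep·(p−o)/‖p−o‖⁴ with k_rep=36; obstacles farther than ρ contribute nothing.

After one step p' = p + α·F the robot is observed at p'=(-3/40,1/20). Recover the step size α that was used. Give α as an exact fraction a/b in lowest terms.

F_att = 1·(g−p) = 1·(-6,1) = (-6.0000,1.0000)
o1: d²=4 ≤ ρ²=56; F_rep = 36·(2,0)/4² = (4.5000,0.0000)
o2: d²=58 > ρ²=56 → inactive
F = F_att + ΣF_rep = (-1.5000,1.0000)
Δp = p'−p = (-0.0750,0.0500); α = Δx/Fx = (-3/40) / (-3/2) = 1/20
check: Δy/Fy = (1/20) / (1) = 1/20 ✓

α = 1/20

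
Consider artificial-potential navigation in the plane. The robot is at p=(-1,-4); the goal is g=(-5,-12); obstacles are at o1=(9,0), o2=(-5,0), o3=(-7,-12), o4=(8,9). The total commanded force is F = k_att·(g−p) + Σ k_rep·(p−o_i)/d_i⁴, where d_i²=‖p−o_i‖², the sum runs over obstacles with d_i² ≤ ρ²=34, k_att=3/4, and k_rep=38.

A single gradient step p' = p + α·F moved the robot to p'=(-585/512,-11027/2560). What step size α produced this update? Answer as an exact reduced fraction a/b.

F_att = 3/4·(g−p) = 3/4·(-4,-8) = (-3.0000,-6.0000)
o1: d²=116 > ρ²=34 → inactive
o2: d²=32 ≤ ρ²=34; F_rep = 38·(4,-4)/32² = (0.1484,-0.1484)
o3: d²=100 > ρ²=34 → inactive
o4: d²=250 > ρ²=34 → inactive
F = F_att + ΣF_rep = (-2.8516,-6.1484)
Δp = p'−p = (-0.1426,-0.3074); α = Δx/Fx = (-73/512) / (-365/128) = 1/20
check: Δy/Fy = (-787/2560) / (-787/128) = 1/20 ✓

α = 1/20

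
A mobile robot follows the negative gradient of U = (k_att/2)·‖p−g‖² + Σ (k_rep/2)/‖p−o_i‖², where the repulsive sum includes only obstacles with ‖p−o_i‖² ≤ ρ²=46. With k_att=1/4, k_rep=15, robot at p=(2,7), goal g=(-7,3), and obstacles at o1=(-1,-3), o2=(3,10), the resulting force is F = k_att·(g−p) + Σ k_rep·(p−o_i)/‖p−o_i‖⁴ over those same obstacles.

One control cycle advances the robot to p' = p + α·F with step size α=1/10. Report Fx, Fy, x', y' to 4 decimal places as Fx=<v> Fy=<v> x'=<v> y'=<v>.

Fx=-2.4000 Fy=-1.4500 x'=1.7600 y'=6.8550

F_att = 1/4·(g−p) = 1/4·(-9,-4) = (-2.2500,-1.0000)
o1: d²=109 > ρ²=46 → inactive
o2: d²=10 ≤ ρ²=46; F_rep = 15·(-1,-3)/10² = (-0.1500,-0.4500)
F = F_att + ΣF_rep = (-2.4000,-1.4500)
p' = p + 1/10·F = (1.7600,6.8550)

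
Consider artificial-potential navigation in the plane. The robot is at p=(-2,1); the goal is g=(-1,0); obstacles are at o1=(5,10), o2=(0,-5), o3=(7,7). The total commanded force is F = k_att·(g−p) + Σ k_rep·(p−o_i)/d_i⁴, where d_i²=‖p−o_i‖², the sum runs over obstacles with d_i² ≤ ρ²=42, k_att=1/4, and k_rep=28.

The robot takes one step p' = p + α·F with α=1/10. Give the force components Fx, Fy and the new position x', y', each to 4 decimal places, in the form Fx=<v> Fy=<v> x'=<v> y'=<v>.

F_att = 1/4·(g−p) = 1/4·(1,-1) = (0.2500,-0.2500)
o1: d²=130 > ρ²=42 → inactive
o2: d²=40 ≤ ρ²=42; F_rep = 28·(-2,6)/40² = (-0.0350,0.1050)
o3: d²=117 > ρ²=42 → inactive
F = F_att + ΣF_rep = (0.2150,-0.1450)
p' = p + 1/10·F = (-1.9785,0.9855)

Fx=0.2150 Fy=-0.1450 x'=-1.9785 y'=0.9855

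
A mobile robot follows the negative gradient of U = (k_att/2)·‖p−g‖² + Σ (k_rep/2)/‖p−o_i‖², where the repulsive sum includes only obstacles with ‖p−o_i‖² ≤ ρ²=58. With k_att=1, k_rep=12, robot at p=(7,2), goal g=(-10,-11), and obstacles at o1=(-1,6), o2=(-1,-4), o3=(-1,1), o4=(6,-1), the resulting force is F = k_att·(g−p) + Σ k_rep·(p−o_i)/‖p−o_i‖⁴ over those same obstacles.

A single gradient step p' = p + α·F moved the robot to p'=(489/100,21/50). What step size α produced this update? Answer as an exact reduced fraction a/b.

α = 1/8

F_att = 1·(g−p) = 1·(-17,-13) = (-17.0000,-13.0000)
o1: d²=80 > ρ²=58 → inactive
o2: d²=100 > ρ²=58 → inactive
o3: d²=65 > ρ²=58 → inactive
o4: d²=10 ≤ ρ²=58; F_rep = 12·(1,3)/10² = (0.1200,0.3600)
F = F_att + ΣF_rep = (-16.8800,-12.6400)
Δp = p'−p = (-2.1100,-1.5800); α = Δx/Fx = (-211/100) / (-422/25) = 1/8
check: Δy/Fy = (-79/50) / (-316/25) = 1/8 ✓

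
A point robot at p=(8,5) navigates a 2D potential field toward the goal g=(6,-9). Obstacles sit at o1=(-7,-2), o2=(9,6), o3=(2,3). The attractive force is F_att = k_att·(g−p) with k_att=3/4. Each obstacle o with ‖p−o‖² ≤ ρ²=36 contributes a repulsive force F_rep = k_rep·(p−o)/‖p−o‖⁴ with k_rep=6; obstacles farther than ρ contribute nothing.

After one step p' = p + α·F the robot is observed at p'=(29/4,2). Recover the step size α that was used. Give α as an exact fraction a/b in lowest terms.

F_att = 3/4·(g−p) = 3/4·(-2,-14) = (-1.5000,-10.5000)
o1: d²=274 > ρ²=36 → inactive
o2: d²=2 ≤ ρ²=36; F_rep = 6·(-1,-1)/2² = (-1.5000,-1.5000)
o3: d²=40 > ρ²=36 → inactive
F = F_att + ΣF_rep = (-3.0000,-12.0000)
Δp = p'−p = (-0.7500,-3.0000); α = Δx/Fx = (-3/4) / (-3) = 1/4
check: Δy/Fy = (-3) / (-12) = 1/4 ✓

α = 1/4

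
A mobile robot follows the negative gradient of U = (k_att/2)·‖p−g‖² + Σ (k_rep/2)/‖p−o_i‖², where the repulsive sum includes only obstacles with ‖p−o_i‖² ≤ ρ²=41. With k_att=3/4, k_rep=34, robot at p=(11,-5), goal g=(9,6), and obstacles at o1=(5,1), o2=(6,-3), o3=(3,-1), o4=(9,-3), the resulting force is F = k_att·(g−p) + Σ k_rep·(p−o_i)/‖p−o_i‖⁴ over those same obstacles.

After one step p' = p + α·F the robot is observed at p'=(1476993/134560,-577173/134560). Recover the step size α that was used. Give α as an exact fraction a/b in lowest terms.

α = 1/10

F_att = 3/4·(g−p) = 3/4·(-2,11) = (-1.5000,8.2500)
o1: d²=72 > ρ²=41 → inactive
o2: d²=29 ≤ ρ²=41; F_rep = 34·(5,-2)/29² = (0.2021,-0.0809)
o3: d²=80 > ρ²=41 → inactive
o4: d²=8 ≤ ρ²=41; F_rep = 34·(2,-2)/8² = (1.0625,-1.0625)
F = F_att + ΣF_rep = (-0.2354,7.1066)
Δp = p'−p = (-0.0235,0.7107); α = Δx/Fx = (-3167/134560) / (-3167/13456) = 1/10
check: Δy/Fy = (95627/134560) / (95627/13456) = 1/10 ✓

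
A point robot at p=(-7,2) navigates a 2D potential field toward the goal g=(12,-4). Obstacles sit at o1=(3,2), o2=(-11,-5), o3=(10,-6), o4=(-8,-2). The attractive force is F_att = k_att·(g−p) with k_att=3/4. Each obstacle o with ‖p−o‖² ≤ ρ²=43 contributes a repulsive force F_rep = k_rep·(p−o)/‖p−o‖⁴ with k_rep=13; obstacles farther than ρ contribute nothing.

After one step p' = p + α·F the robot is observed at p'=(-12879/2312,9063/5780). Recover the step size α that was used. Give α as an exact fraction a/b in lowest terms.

α = 1/10

F_att = 3/4·(g−p) = 3/4·(19,-6) = (14.2500,-4.5000)
o1: d²=100 > ρ²=43 → inactive
o2: d²=65 > ρ²=43 → inactive
o3: d²=353 > ρ²=43 → inactive
o4: d²=17 ≤ ρ²=43; F_rep = 13·(1,4)/17² = (0.0450,0.1799)
F = F_att + ΣF_rep = (14.2950,-4.3201)
Δp = p'−p = (1.4295,-0.4320); α = Δx/Fx = (3305/2312) / (16525/1156) = 1/10
check: Δy/Fy = (-2497/5780) / (-2497/578) = 1/10 ✓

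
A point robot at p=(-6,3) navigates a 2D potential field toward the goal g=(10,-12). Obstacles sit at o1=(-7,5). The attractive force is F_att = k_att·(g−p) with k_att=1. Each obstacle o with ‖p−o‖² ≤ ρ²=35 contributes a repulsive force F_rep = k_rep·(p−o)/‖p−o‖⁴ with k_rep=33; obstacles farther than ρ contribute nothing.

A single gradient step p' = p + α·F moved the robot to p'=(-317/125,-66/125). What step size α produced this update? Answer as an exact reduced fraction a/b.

α = 1/5

F_att = 1·(g−p) = 1·(16,-15) = (16.0000,-15.0000)
o1: d²=5 ≤ ρ²=35; F_rep = 33·(1,-2)/5² = (1.3200,-2.6400)
F = F_att + ΣF_rep = (17.3200,-17.6400)
Δp = p'−p = (3.4640,-3.5280); α = Δx/Fx = (433/125) / (433/25) = 1/5
check: Δy/Fy = (-441/125) / (-441/25) = 1/5 ✓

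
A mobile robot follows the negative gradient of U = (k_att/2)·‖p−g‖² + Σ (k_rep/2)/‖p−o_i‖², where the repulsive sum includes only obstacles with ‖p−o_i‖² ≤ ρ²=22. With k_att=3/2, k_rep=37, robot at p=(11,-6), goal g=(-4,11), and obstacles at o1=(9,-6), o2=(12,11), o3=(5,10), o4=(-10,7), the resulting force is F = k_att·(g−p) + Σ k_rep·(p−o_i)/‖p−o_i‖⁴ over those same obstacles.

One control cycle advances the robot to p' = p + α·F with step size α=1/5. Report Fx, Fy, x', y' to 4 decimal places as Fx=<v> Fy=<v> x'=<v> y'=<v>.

Fx=-17.8750 Fy=25.5000 x'=7.4250 y'=-0.9000

F_att = 3/2·(g−p) = 3/2·(-15,17) = (-22.5000,25.5000)
o1: d²=4 ≤ ρ²=22; F_rep = 37·(2,0)/4² = (4.6250,0.0000)
o2: d²=290 > ρ²=22 → inactive
o3: d²=292 > ρ²=22 → inactive
o4: d²=610 > ρ²=22 → inactive
F = F_att + ΣF_rep = (-17.8750,25.5000)
p' = p + 1/5·F = (7.4250,-0.9000)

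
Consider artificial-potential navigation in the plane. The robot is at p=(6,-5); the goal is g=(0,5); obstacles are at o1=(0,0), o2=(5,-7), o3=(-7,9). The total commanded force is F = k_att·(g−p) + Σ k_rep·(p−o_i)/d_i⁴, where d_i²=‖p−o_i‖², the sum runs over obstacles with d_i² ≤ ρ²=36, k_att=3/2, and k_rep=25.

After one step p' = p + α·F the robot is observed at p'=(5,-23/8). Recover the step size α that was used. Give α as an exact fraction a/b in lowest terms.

α = 1/8

F_att = 3/2·(g−p) = 3/2·(-6,10) = (-9.0000,15.0000)
o1: d²=61 > ρ²=36 → inactive
o2: d²=5 ≤ ρ²=36; F_rep = 25·(1,2)/5² = (1.0000,2.0000)
o3: d²=365 > ρ²=36 → inactive
F = F_att + ΣF_rep = (-8.0000,17.0000)
Δp = p'−p = (-1.0000,2.1250); α = Δx/Fx = (-1) / (-8) = 1/8
check: Δy/Fy = (17/8) / (17) = 1/8 ✓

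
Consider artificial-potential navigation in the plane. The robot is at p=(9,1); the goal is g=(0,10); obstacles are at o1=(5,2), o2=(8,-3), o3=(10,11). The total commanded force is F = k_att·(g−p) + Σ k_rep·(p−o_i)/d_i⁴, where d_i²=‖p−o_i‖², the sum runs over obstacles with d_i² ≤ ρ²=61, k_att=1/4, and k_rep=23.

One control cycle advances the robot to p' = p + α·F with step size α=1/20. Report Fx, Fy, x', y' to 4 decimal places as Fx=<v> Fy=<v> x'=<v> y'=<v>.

F_att = 1/4·(g−p) = 1/4·(-9,9) = (-2.2500,2.2500)
o1: d²=17 ≤ ρ²=61; F_rep = 23·(4,-1)/17² = (0.3183,-0.0796)
o2: d²=17 ≤ ρ²=61; F_rep = 23·(1,4)/17² = (0.0796,0.3183)
o3: d²=101 > ρ²=61 → inactive
F = F_att + ΣF_rep = (-1.8521,2.4888)
p' = p + 1/20·F = (8.9074,1.1244)

Fx=-1.8521 Fy=2.4888 x'=8.9074 y'=1.1244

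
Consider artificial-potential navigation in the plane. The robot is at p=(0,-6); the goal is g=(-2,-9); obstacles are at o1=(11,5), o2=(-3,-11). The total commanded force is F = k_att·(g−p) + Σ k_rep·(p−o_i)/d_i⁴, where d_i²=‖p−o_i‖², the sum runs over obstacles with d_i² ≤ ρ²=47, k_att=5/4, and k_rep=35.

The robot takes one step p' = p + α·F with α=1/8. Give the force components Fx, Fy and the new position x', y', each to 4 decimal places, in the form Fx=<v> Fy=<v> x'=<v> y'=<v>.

F_att = 5/4·(g−p) = 5/4·(-2,-3) = (-2.5000,-3.7500)
o1: d²=242 > ρ²=47 → inactive
o2: d²=34 ≤ ρ²=47; F_rep = 35·(3,5)/34² = (0.0908,0.1514)
F = F_att + ΣF_rep = (-2.4092,-3.5986)
p' = p + 1/8·F = (-0.3011,-6.4498)

Fx=-2.4092 Fy=-3.5986 x'=-0.3011 y'=-6.4498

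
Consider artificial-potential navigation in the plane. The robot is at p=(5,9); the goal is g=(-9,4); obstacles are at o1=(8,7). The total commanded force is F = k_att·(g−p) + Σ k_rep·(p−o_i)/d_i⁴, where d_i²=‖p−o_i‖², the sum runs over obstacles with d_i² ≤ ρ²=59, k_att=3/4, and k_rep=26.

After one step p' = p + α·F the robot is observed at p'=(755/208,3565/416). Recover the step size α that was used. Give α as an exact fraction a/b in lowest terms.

F_att = 3/4·(g−p) = 3/4·(-14,-5) = (-10.5000,-3.7500)
o1: d²=13 ≤ ρ²=59; F_rep = 26·(-3,2)/13² = (-0.4615,0.3077)
F = F_att + ΣF_rep = (-10.9615,-3.4423)
Δp = p'−p = (-1.3702,-0.4303); α = Δx/Fx = (-285/208) / (-285/26) = 1/8
check: Δy/Fy = (-179/416) / (-179/52) = 1/8 ✓

α = 1/8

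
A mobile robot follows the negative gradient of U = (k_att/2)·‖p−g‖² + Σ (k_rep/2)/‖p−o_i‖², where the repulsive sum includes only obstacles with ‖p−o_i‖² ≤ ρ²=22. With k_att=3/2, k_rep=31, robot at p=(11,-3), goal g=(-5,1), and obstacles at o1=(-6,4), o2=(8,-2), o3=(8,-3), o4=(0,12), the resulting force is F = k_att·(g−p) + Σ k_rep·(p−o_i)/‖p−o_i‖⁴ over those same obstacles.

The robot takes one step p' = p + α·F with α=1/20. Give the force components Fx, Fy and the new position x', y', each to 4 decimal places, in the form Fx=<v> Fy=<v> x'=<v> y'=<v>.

F_att = 3/2·(g−p) = 3/2·(-16,4) = (-24.0000,6.0000)
o1: d²=338 > ρ²=22 → inactive
o2: d²=10 ≤ ρ²=22; F_rep = 31·(3,-1)/10² = (0.9300,-0.3100)
o3: d²=9 ≤ ρ²=22; F_rep = 31·(3,0)/9² = (1.1481,0.0000)
o4: d²=346 > ρ²=22 → inactive
F = F_att + ΣF_rep = (-21.9219,5.6900)
p' = p + 1/20·F = (9.9039,-2.7155)

Fx=-21.9219 Fy=5.6900 x'=9.9039 y'=-2.7155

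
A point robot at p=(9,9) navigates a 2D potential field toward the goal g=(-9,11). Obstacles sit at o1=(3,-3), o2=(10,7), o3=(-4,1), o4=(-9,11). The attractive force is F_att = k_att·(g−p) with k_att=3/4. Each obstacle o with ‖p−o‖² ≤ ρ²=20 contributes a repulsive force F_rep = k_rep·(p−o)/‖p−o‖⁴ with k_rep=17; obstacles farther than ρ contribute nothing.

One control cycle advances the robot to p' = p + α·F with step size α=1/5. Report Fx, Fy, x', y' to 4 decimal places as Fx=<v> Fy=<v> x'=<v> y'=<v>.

F_att = 3/4·(g−p) = 3/4·(-18,2) = (-13.5000,1.5000)
o1: d²=180 > ρ²=20 → inactive
o2: d²=5 ≤ ρ²=20; F_rep = 17·(-1,2)/5² = (-0.6800,1.3600)
o3: d²=233 > ρ²=20 → inactive
o4: d²=328 > ρ²=20 → inactive
F = F_att + ΣF_rep = (-14.1800,2.8600)
p' = p + 1/5·F = (6.1640,9.5720)

Fx=-14.1800 Fy=2.8600 x'=6.1640 y'=9.5720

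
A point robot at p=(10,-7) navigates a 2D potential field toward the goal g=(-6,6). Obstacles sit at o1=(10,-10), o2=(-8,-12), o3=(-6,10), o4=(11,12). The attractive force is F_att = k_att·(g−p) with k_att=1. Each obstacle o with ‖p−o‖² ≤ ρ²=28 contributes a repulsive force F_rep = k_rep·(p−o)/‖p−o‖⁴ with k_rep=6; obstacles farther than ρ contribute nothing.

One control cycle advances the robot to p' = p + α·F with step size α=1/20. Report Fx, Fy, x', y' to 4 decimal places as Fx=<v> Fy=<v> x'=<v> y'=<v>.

F_att = 1·(g−p) = 1·(-16,13) = (-16.0000,13.0000)
o1: d²=9 ≤ ρ²=28; F_rep = 6·(0,3)/9² = (0.0000,0.2222)
o2: d²=349 > ρ²=28 → inactive
o3: d²=545 > ρ²=28 → inactive
o4: d²=362 > ρ²=28 → inactive
F = F_att + ΣF_rep = (-16.0000,13.2222)
p' = p + 1/20·F = (9.2000,-6.3389)

Fx=-16.0000 Fy=13.2222 x'=9.2000 y'=-6.3389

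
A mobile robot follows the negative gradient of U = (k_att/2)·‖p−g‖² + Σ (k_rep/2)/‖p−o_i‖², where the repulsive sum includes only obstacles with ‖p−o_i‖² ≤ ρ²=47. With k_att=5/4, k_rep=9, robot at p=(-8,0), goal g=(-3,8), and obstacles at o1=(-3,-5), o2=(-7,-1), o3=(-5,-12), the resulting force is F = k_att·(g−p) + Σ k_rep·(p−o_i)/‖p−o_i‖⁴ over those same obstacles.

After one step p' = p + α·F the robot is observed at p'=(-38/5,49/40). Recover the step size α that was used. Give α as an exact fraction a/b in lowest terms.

α = 1/10

F_att = 5/4·(g−p) = 5/4·(5,8) = (6.2500,10.0000)
o1: d²=50 > ρ²=47 → inactive
o2: d²=2 ≤ ρ²=47; F_rep = 9·(-1,1)/2² = (-2.2500,2.2500)
o3: d²=153 > ρ²=47 → inactive
F = F_att + ΣF_rep = (4.0000,12.2500)
Δp = p'−p = (0.4000,1.2250); α = Δx/Fx = (2/5) / (4) = 1/10
check: Δy/Fy = (49/40) / (49/4) = 1/10 ✓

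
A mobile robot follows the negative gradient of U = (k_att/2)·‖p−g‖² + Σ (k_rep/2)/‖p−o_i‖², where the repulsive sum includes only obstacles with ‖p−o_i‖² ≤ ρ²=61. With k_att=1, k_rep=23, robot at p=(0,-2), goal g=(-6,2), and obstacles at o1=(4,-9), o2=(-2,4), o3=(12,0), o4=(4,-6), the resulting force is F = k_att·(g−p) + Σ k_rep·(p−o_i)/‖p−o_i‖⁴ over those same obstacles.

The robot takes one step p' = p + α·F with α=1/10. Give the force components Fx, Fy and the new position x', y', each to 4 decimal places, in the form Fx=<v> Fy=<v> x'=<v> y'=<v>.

Fx=-6.0611 Fy=4.0036 x'=-0.6061 y'=-1.5996

F_att = 1·(g−p) = 1·(-6,4) = (-6.0000,4.0000)
o1: d²=65 > ρ²=61 → inactive
o2: d²=40 ≤ ρ²=61; F_rep = 23·(2,-6)/40² = (0.0288,-0.0862)
o3: d²=148 > ρ²=61 → inactive
o4: d²=32 ≤ ρ²=61; F_rep = 23·(-4,4)/32² = (-0.0898,0.0898)
F = F_att + ΣF_rep = (-6.0611,4.0036)
p' = p + 1/10·F = (-0.6061,-1.5996)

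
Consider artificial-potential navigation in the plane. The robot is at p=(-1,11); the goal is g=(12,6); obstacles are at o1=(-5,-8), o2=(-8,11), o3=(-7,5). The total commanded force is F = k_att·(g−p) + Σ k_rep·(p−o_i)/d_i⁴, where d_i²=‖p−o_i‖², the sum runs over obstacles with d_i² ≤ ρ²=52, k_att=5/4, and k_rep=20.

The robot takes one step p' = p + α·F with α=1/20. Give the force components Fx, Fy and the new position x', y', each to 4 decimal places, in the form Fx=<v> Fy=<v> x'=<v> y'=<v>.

Fx=16.3083 Fy=-6.2500 x'=-0.1846 y'=10.6875

F_att = 5/4·(g−p) = 5/4·(13,-5) = (16.2500,-6.2500)
o1: d²=377 > ρ²=52 → inactive
o2: d²=49 ≤ ρ²=52; F_rep = 20·(7,0)/49² = (0.0583,0.0000)
o3: d²=72 > ρ²=52 → inactive
F = F_att + ΣF_rep = (16.3083,-6.2500)
p' = p + 1/20·F = (-0.1846,10.6875)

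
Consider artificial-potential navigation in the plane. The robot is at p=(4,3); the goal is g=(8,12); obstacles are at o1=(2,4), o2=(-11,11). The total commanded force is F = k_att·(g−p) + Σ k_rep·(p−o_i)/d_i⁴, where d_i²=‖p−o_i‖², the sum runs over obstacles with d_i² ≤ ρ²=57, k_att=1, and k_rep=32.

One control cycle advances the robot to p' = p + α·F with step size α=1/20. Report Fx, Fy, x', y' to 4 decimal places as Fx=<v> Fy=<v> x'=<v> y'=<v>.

F_att = 1·(g−p) = 1·(4,9) = (4.0000,9.0000)
o1: d²=5 ≤ ρ²=57; F_rep = 32·(2,-1)/5² = (2.5600,-1.2800)
o2: d²=289 > ρ²=57 → inactive
F = F_att + ΣF_rep = (6.5600,7.7200)
p' = p + 1/20·F = (4.3280,3.3860)

Fx=6.5600 Fy=7.7200 x'=4.3280 y'=3.3860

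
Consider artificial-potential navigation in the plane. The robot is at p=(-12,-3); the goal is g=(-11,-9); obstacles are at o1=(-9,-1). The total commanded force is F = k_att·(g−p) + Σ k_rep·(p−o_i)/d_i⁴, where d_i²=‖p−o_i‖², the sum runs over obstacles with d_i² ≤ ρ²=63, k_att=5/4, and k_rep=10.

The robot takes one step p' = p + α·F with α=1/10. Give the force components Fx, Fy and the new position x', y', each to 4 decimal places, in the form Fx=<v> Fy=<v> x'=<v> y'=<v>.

F_att = 5/4·(g−p) = 5/4·(1,-6) = (1.2500,-7.5000)
o1: d²=13 ≤ ρ²=63; F_rep = 10·(-3,-2)/13² = (-0.1775,-0.1183)
F = F_att + ΣF_rep = (1.0725,-7.6183)
p' = p + 1/10·F = (-11.8928,-3.7618)

Fx=1.0725 Fy=-7.6183 x'=-11.8928 y'=-3.7618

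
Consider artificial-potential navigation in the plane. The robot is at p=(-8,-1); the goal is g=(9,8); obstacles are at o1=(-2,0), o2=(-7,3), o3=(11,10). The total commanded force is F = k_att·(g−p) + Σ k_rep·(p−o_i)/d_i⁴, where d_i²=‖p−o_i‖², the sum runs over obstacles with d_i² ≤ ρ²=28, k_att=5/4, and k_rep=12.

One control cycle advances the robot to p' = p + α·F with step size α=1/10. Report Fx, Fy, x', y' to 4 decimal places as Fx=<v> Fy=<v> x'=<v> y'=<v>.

Fx=21.2085 Fy=11.0839 x'=-5.8792 y'=0.1084

F_att = 5/4·(g−p) = 5/4·(17,9) = (21.2500,11.2500)
o1: d²=37 > ρ²=28 → inactive
o2: d²=17 ≤ ρ²=28; F_rep = 12·(-1,-4)/17² = (-0.0415,-0.1661)
o3: d²=482 > ρ²=28 → inactive
F = F_att + ΣF_rep = (21.2085,11.0839)
p' = p + 1/10·F = (-5.8792,0.1084)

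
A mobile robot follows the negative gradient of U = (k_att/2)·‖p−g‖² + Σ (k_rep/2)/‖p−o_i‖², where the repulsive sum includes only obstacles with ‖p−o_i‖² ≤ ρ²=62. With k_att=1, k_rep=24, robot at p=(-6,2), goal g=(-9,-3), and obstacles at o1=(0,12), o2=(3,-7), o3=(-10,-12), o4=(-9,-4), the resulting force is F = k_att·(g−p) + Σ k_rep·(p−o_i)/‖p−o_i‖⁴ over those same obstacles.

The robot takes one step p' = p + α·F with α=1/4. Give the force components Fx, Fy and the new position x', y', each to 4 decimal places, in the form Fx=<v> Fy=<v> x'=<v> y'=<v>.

Fx=-2.9644 Fy=-4.9289 x'=-6.7411 y'=0.7678

F_att = 1·(g−p) = 1·(-3,-5) = (-3.0000,-5.0000)
o1: d²=136 > ρ²=62 → inactive
o2: d²=162 > ρ²=62 → inactive
o3: d²=212 > ρ²=62 → inactive
o4: d²=45 ≤ ρ²=62; F_rep = 24·(3,6)/45² = (0.0356,0.0711)
F = F_att + ΣF_rep = (-2.9644,-4.9289)
p' = p + 1/4·F = (-6.7411,0.7678)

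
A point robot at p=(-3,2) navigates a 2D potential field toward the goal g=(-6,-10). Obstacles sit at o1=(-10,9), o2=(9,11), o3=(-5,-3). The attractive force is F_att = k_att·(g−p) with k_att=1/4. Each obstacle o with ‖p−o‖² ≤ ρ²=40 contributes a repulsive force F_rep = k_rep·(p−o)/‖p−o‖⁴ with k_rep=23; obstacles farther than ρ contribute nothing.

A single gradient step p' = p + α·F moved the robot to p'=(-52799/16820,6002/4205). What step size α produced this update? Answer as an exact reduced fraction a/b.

F_att = 1/4·(g−p) = 1/4·(-3,-12) = (-0.7500,-3.0000)
o1: d²=98 > ρ²=40 → inactive
o2: d²=225 > ρ²=40 → inactive
o3: d²=29 ≤ ρ²=40; F_rep = 23·(2,5)/29² = (0.0547,0.1367)
F = F_att + ΣF_rep = (-0.6953,-2.8633)
Δp = p'−p = (-0.1391,-0.5727); α = Δx/Fx = (-2339/16820) / (-2339/3364) = 1/5
check: Δy/Fy = (-2408/4205) / (-2408/841) = 1/5 ✓

α = 1/5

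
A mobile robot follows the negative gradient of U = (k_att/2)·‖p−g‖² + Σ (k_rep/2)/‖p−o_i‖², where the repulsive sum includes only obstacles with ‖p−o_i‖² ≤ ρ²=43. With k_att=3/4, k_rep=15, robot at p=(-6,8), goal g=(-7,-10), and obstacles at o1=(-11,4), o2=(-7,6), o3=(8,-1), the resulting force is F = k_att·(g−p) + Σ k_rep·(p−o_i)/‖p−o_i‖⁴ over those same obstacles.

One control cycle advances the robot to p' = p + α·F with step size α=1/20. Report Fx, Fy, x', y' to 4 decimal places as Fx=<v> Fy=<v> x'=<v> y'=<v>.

Fx=-0.1054 Fy=-12.2643 x'=-6.0053 y'=7.3868

F_att = 3/4·(g−p) = 3/4·(-1,-18) = (-0.7500,-13.5000)
o1: d²=41 ≤ ρ²=43; F_rep = 15·(5,4)/41² = (0.0446,0.0357)
o2: d²=5 ≤ ρ²=43; F_rep = 15·(1,2)/5² = (0.6000,1.2000)
o3: d²=277 > ρ²=43 → inactive
F = F_att + ΣF_rep = (-0.1054,-12.2643)
p' = p + 1/20·F = (-6.0053,7.3868)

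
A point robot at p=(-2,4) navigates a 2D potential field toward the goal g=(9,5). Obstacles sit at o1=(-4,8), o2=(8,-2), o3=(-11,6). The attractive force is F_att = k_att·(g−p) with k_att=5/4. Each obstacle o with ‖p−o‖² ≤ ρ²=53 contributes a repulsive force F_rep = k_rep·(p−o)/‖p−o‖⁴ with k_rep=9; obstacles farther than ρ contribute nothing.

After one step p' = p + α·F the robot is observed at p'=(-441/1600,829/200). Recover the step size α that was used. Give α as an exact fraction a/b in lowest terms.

F_att = 5/4·(g−p) = 5/4·(11,1) = (13.7500,1.2500)
o1: d²=20 ≤ ρ²=53; F_rep = 9·(2,-4)/20² = (0.0450,-0.0900)
o2: d²=136 > ρ²=53 → inactive
o3: d²=85 > ρ²=53 → inactive
F = F_att + ΣF_rep = (13.7950,1.1600)
Δp = p'−p = (1.7244,0.1450); α = Δx/Fx = (2759/1600) / (2759/200) = 1/8
check: Δy/Fy = (29/200) / (29/25) = 1/8 ✓

α = 1/8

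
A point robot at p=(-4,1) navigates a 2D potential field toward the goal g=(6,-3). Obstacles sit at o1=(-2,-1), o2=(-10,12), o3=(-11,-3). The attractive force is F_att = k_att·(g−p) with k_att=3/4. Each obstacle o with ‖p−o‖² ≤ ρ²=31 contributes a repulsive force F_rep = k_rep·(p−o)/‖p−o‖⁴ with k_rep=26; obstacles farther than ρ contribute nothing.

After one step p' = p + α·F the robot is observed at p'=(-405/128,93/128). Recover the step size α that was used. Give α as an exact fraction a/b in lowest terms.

α = 1/8

F_att = 3/4·(g−p) = 3/4·(10,-4) = (7.5000,-3.0000)
o1: d²=8 ≤ ρ²=31; F_rep = 26·(-2,2)/8² = (-0.8125,0.8125)
o2: d²=157 > ρ²=31 → inactive
o3: d²=65 > ρ²=31 → inactive
F = F_att + ΣF_rep = (6.6875,-2.1875)
Δp = p'−p = (0.8359,-0.2734); α = Δx/Fx = (107/128) / (107/16) = 1/8
check: Δy/Fy = (-35/128) / (-35/16) = 1/8 ✓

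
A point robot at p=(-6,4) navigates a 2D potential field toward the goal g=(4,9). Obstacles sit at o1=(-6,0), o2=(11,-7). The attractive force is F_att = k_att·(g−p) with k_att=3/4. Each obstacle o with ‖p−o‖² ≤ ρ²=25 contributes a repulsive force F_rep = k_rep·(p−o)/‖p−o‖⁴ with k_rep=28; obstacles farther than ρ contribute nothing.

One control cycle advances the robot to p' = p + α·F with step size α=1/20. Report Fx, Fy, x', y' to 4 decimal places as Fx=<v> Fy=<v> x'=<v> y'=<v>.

F_att = 3/4·(g−p) = 3/4·(10,5) = (7.5000,3.7500)
o1: d²=16 ≤ ρ²=25; F_rep = 28·(0,4)/16² = (0.0000,0.4375)
o2: d²=410 > ρ²=25 → inactive
F = F_att + ΣF_rep = (7.5000,4.1875)
p' = p + 1/20·F = (-5.6250,4.2094)

Fx=7.5000 Fy=4.1875 x'=-5.6250 y'=4.2094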